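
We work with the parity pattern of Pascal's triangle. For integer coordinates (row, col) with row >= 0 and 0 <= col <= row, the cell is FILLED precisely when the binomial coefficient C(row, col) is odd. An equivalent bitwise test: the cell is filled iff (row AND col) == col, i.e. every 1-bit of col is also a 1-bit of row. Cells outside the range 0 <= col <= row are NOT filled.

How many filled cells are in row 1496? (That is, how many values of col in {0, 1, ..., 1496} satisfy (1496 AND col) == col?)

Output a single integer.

1496 in binary = 10111011000
popcount(1496) = number of 1-bits in 10111011000 = 6
A col c satisfies (1496 AND c) == c iff every set bit of c is also set in 1496; each of the 6 set bits of 1496 can independently be on or off in c.
count = 2^6 = 64

Answer: 64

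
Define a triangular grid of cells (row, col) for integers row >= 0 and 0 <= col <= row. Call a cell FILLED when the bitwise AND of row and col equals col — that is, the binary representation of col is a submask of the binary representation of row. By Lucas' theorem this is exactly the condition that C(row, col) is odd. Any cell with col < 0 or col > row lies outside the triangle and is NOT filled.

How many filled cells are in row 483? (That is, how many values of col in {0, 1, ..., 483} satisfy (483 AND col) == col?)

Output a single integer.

483 in binary = 111100011
popcount(483) = number of 1-bits in 111100011 = 6
A col c satisfies (483 AND c) == c iff every set bit of c is also set in 483; each of the 6 set bits of 483 can independently be on or off in c.
count = 2^6 = 64

Answer: 64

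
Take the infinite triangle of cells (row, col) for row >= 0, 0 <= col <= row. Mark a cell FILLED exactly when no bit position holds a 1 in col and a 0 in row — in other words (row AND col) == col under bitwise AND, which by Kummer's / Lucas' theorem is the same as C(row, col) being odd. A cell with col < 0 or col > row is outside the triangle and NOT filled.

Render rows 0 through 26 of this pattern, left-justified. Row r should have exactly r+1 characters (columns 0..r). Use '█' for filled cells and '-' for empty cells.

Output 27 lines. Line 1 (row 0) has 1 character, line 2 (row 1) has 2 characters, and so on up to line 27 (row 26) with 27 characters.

r0=0: █
r1=1: ██
r2=10: █-█
r3=11: ████
r4=100: █---█
r5=101: ██--██
r6=110: █-█-█-█
r7=111: ████████
r8=1000: █-------█
r9=1001: ██------██
r10=1010: █-█-----█-█
r11=1011: ████----████
r12=1100: █---█---█---█
r13=1101: ██--██--██--██
r14=1110: █-█-█-█-█-█-█-█
r15=1111: ████████████████
r16=10000: █---------------█
r17=10001: ██--------------██
r18=10010: █-█-------------█-█
r19=10011: ████------------████
r20=10100: █---█-----------█---█
r21=10101: ██--██----------██--██
r22=10110: █-█-█-█---------█-█-█-█
r23=10111: ████████--------████████
r24=11000: █-------█-------█-------█
r25=11001: ██------██------██------██
r26=11010: █-█-----█-█-----█-█-----█-█

Answer: █
██
█-█
████
█---█
██--██
█-█-█-█
████████
█-------█
██------██
█-█-----█-█
████----████
█---█---█---█
██--██--██--██
█-█-█-█-█-█-█-█
████████████████
█---------------█
██--------------██
█-█-------------█-█
████------------████
█---█-----------█---█
██--██----------██--██
█-█-█-█---------█-█-█-█
████████--------████████
█-------█-------█-------█
██------██------██------██
█-█-----█-█-----█-█-----█-█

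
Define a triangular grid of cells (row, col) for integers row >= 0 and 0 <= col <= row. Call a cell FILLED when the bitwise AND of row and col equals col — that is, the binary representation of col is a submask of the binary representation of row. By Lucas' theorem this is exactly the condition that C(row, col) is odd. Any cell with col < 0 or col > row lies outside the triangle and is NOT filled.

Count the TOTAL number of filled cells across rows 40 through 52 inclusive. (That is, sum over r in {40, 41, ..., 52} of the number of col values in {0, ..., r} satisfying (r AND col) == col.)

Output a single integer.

r40=101000 pc2: +4 =4
r41=101001 pc3: +8 =12
r42=101010 pc3: +8 =20
r43=101011 pc4: +16 =36
r44=101100 pc3: +8 =44
r45=101101 pc4: +16 =60
r46=101110 pc4: +16 =76
r47=101111 pc5: +32 =108
r48=110000 pc2: +4 =112
r49=110001 pc3: +8 =120
r50=110010 pc3: +8 =128
r51=110011 pc4: +16 =144
r52=110100 pc3: +8 =152

Answer: 152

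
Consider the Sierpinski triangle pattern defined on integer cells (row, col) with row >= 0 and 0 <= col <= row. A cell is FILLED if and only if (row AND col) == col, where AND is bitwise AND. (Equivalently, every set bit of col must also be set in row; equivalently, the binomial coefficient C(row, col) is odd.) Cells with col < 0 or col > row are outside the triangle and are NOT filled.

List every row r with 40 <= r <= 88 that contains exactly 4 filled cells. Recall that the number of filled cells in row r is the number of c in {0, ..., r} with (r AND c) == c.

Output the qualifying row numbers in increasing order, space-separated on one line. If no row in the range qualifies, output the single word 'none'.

Answer: 40 48 65 66 68 72 80

Derivation:
Row r has 2^popcount(r) filled cells, so we need popcount(r) = log2(4) = 2.
Scan r = 40..88 and keep those with exactly 2 one-bits:
r=40=101000 popcount=2 -> KEEP
r=41=101001 popcount=3 -> skip
r=42=101010 popcount=3 -> skip
r=43=101011 popcount=4 -> skip
r=44=101100 popcount=3 -> skip
r=45=101101 popcount=4 -> skip
r=46=101110 popcount=4 -> skip
r=47=101111 popcount=5 -> skip
r=48=110000 popcount=2 -> KEEP
r=49=110001 popcount=3 -> skip
r=50=110010 popcount=3 -> skip
r=51=110011 popcount=4 -> skip
r=52=110100 popcount=3 -> skip
r=53=110101 popcount=4 -> skip
r=54=110110 popcount=4 -> skip
r=55=110111 popcount=5 -> skip
r=56=111000 popcount=3 -> skip
r=57=111001 popcount=4 -> skip
r=58=111010 popcount=4 -> skip
r=59=111011 popcount=5 -> skip
r=60=111100 popcount=4 -> skip
r=61=111101 popcount=5 -> skip
r=62=111110 popcount=5 -> skip
r=63=111111 popcount=6 -> skip
r=64=1000000 popcount=1 -> skip
r=65=1000001 popcount=2 -> KEEP
r=66=1000010 popcount=2 -> KEEP
r=67=1000011 popcount=3 -> skip
r=68=1000100 popcount=2 -> KEEP
r=69=1000101 popcount=3 -> skip
r=70=1000110 popcount=3 -> skip
r=71=1000111 popcount=4 -> skip
r=72=1001000 popcount=2 -> KEEP
r=73=1001001 popcount=3 -> skip
r=74=1001010 popcount=3 -> skip
r=75=1001011 popcount=4 -> skip
r=76=1001100 popcount=3 -> skip
r=77=1001101 popcount=4 -> skip
r=78=1001110 popcount=4 -> skip
r=79=1001111 popcount=5 -> skip
r=80=1010000 popcount=2 -> KEEP
r=81=1010001 popcount=3 -> skip
r=82=1010010 popcount=3 -> skip
r=83=1010011 popcount=4 -> skip
r=84=1010100 popcount=3 -> skip
r=85=1010101 popcount=4 -> skip
r=86=1010110 popcount=4 -> skip
r=87=1010111 popcount=5 -> skip
r=88=1011000 popcount=3 -> skip
Kept rows: 40 48 65 66 68 72 80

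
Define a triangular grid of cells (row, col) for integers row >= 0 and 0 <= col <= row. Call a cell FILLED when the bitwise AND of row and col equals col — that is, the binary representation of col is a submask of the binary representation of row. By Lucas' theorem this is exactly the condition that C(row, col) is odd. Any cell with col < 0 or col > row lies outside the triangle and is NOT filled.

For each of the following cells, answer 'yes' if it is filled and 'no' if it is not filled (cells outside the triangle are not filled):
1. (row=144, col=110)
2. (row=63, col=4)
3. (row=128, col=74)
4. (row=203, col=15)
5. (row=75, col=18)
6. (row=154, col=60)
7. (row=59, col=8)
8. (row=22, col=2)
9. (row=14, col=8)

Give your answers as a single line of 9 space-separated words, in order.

Answer: no yes no no no no yes yes yes

Derivation:
(144,110): row=0b10010000, col=0b1101110, row AND col = 0b0 = 0; 0 != 110 -> empty
(63,4): row=0b111111, col=0b100, row AND col = 0b100 = 4; 4 == 4 -> filled
(128,74): row=0b10000000, col=0b1001010, row AND col = 0b0 = 0; 0 != 74 -> empty
(203,15): row=0b11001011, col=0b1111, row AND col = 0b1011 = 11; 11 != 15 -> empty
(75,18): row=0b1001011, col=0b10010, row AND col = 0b10 = 2; 2 != 18 -> empty
(154,60): row=0b10011010, col=0b111100, row AND col = 0b11000 = 24; 24 != 60 -> empty
(59,8): row=0b111011, col=0b1000, row AND col = 0b1000 = 8; 8 == 8 -> filled
(22,2): row=0b10110, col=0b10, row AND col = 0b10 = 2; 2 == 2 -> filled
(14,8): row=0b1110, col=0b1000, row AND col = 0b1000 = 8; 8 == 8 -> filled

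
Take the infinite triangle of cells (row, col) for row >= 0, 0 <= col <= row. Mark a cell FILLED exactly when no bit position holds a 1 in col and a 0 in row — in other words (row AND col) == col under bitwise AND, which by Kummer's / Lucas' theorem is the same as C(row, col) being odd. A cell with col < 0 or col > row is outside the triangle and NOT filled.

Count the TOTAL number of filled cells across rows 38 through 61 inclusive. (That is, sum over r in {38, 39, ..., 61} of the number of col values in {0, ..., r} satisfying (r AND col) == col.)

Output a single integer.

Answer: 360

Derivation:
r38=100110 pc3: +8 =8
r39=100111 pc4: +16 =24
r40=101000 pc2: +4 =28
r41=101001 pc3: +8 =36
r42=101010 pc3: +8 =44
r43=101011 pc4: +16 =60
r44=101100 pc3: +8 =68
r45=101101 pc4: +16 =84
r46=101110 pc4: +16 =100
r47=101111 pc5: +32 =132
r48=110000 pc2: +4 =136
r49=110001 pc3: +8 =144
r50=110010 pc3: +8 =152
r51=110011 pc4: +16 =168
r52=110100 pc3: +8 =176
r53=110101 pc4: +16 =192
r54=110110 pc4: +16 =208
r55=110111 pc5: +32 =240
r56=111000 pc3: +8 =248
r57=111001 pc4: +16 =264
r58=111010 pc4: +16 =280
r59=111011 pc5: +32 =312
r60=111100 pc4: +16 =328
r61=111101 pc5: +32 =360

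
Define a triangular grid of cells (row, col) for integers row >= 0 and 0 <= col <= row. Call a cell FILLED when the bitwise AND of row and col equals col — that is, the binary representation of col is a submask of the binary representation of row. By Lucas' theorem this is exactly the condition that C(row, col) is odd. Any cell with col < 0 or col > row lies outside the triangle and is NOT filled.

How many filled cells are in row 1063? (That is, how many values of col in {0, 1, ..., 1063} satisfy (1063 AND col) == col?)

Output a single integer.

Answer: 32

Derivation:
1063 in binary = 10000100111
popcount(1063) = number of 1-bits in 10000100111 = 5
A col c satisfies (1063 AND c) == c iff every set bit of c is also set in 1063; each of the 5 set bits of 1063 can independently be on or off in c.
count = 2^5 = 32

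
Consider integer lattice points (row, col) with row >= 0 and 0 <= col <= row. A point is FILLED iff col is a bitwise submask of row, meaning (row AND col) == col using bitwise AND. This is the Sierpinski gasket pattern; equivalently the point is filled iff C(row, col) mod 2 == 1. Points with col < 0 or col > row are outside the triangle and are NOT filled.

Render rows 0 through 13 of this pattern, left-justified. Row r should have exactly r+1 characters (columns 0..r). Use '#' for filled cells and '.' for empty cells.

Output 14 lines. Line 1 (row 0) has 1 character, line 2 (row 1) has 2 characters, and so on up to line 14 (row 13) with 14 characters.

Answer: #
##
#.#
####
#...#
##..##
#.#.#.#
########
#.......#
##......##
#.#.....#.#
####....####
#...#...#...#
##..##..##..##

Derivation:
r0=0: #
r1=1: ##
r2=10: #.#
r3=11: ####
r4=100: #...#
r5=101: ##..##
r6=110: #.#.#.#
r7=111: ########
r8=1000: #.......#
r9=1001: ##......##
r10=1010: #.#.....#.#
r11=1011: ####....####
r12=1100: #...#...#...#
r13=1101: ##..##..##..##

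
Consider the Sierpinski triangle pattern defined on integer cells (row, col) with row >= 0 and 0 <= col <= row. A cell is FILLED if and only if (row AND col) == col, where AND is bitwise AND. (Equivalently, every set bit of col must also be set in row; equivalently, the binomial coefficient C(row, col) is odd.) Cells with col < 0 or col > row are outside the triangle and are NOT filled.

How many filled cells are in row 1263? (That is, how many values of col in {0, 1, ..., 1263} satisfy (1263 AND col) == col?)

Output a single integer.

1263 in binary = 10011101111
popcount(1263) = number of 1-bits in 10011101111 = 8
A col c satisfies (1263 AND c) == c iff every set bit of c is also set in 1263; each of the 8 set bits of 1263 can independently be on or off in c.
count = 2^8 = 256

Answer: 256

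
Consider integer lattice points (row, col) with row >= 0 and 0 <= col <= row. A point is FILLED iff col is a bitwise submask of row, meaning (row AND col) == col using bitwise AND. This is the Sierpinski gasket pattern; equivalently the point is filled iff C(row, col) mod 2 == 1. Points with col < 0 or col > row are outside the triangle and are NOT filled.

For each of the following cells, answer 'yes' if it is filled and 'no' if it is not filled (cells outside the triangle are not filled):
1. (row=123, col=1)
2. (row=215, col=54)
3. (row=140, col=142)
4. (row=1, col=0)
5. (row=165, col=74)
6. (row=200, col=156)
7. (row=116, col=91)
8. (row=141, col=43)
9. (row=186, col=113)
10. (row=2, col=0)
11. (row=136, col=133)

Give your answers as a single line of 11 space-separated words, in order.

(123,1): row=0b1111011, col=0b1, row AND col = 0b1 = 1; 1 == 1 -> filled
(215,54): row=0b11010111, col=0b110110, row AND col = 0b10110 = 22; 22 != 54 -> empty
(140,142): col outside [0, 140] -> not filled
(1,0): row=0b1, col=0b0, row AND col = 0b0 = 0; 0 == 0 -> filled
(165,74): row=0b10100101, col=0b1001010, row AND col = 0b0 = 0; 0 != 74 -> empty
(200,156): row=0b11001000, col=0b10011100, row AND col = 0b10001000 = 136; 136 != 156 -> empty
(116,91): row=0b1110100, col=0b1011011, row AND col = 0b1010000 = 80; 80 != 91 -> empty
(141,43): row=0b10001101, col=0b101011, row AND col = 0b1001 = 9; 9 != 43 -> empty
(186,113): row=0b10111010, col=0b1110001, row AND col = 0b110000 = 48; 48 != 113 -> empty
(2,0): row=0b10, col=0b0, row AND col = 0b0 = 0; 0 == 0 -> filled
(136,133): row=0b10001000, col=0b10000101, row AND col = 0b10000000 = 128; 128 != 133 -> empty

Answer: yes no no yes no no no no no yes no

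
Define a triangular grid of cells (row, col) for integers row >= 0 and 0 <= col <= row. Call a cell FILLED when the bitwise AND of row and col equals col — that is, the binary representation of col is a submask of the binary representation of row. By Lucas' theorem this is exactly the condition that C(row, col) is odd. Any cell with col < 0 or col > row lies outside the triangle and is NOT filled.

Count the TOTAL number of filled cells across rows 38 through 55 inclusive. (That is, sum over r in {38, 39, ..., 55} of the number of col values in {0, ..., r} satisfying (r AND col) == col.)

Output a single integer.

r38=100110 pc3: +8 =8
r39=100111 pc4: +16 =24
r40=101000 pc2: +4 =28
r41=101001 pc3: +8 =36
r42=101010 pc3: +8 =44
r43=101011 pc4: +16 =60
r44=101100 pc3: +8 =68
r45=101101 pc4: +16 =84
r46=101110 pc4: +16 =100
r47=101111 pc5: +32 =132
r48=110000 pc2: +4 =136
r49=110001 pc3: +8 =144
r50=110010 pc3: +8 =152
r51=110011 pc4: +16 =168
r52=110100 pc3: +8 =176
r53=110101 pc4: +16 =192
r54=110110 pc4: +16 =208
r55=110111 pc5: +32 =240

Answer: 240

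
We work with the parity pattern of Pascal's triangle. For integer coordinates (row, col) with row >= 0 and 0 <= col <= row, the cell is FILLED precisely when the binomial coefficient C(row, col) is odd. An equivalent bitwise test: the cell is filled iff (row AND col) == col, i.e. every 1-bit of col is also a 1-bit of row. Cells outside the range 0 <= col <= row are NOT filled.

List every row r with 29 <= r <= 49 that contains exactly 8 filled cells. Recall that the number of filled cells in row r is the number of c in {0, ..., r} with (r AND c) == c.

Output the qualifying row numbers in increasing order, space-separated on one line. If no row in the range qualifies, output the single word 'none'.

Answer: 35 37 38 41 42 44 49

Derivation:
Row r has 2^popcount(r) filled cells, so we need popcount(r) = log2(8) = 3.
Scan r = 29..49 and keep those with exactly 3 one-bits:
r=29=11101 popcount=4 -> skip
r=30=11110 popcount=4 -> skip
r=31=11111 popcount=5 -> skip
r=32=100000 popcount=1 -> skip
r=33=100001 popcount=2 -> skip
r=34=100010 popcount=2 -> skip
r=35=100011 popcount=3 -> KEEP
r=36=100100 popcount=2 -> skip
r=37=100101 popcount=3 -> KEEP
r=38=100110 popcount=3 -> KEEP
r=39=100111 popcount=4 -> skip
r=40=101000 popcount=2 -> skip
r=41=101001 popcount=3 -> KEEP
r=42=101010 popcount=3 -> KEEP
r=43=101011 popcount=4 -> skip
r=44=101100 popcount=3 -> KEEP
r=45=101101 popcount=4 -> skip
r=46=101110 popcount=4 -> skip
r=47=101111 popcount=5 -> skip
r=48=110000 popcount=2 -> skip
r=49=110001 popcount=3 -> KEEP
Kept rows: 35 37 38 41 42 44 49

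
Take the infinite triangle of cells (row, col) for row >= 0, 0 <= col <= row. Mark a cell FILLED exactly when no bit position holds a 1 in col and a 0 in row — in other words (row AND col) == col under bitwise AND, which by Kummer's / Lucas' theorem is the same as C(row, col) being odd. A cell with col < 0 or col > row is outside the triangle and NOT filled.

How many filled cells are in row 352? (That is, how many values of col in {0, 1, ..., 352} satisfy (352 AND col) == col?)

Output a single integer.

Answer: 8

Derivation:
352 in binary = 101100000
popcount(352) = number of 1-bits in 101100000 = 3
A col c satisfies (352 AND c) == c iff every set bit of c is also set in 352; each of the 3 set bits of 352 can independently be on or off in c.
count = 2^3 = 8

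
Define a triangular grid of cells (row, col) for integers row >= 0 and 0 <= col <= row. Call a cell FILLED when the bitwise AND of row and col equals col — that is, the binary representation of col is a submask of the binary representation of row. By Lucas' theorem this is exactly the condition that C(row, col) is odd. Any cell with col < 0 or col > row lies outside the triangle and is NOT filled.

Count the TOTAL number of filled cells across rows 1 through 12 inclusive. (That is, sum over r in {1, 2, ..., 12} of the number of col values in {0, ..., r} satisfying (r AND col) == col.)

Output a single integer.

r1=1 pc1: +2 =2
r2=10 pc1: +2 =4
r3=11 pc2: +4 =8
r4=100 pc1: +2 =10
r5=101 pc2: +4 =14
r6=110 pc2: +4 =18
r7=111 pc3: +8 =26
r8=1000 pc1: +2 =28
r9=1001 pc2: +4 =32
r10=1010 pc2: +4 =36
r11=1011 pc3: +8 =44
r12=1100 pc2: +4 =48

Answer: 48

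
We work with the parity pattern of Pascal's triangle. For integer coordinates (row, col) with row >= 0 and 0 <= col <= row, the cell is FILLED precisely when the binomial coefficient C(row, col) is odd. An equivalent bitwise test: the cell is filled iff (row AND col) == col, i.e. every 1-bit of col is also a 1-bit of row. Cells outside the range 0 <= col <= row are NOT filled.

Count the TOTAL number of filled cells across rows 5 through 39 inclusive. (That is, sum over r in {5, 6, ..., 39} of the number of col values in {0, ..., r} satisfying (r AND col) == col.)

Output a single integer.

r5=101 pc2: +4 =4
r6=110 pc2: +4 =8
r7=111 pc3: +8 =16
r8=1000 pc1: +2 =18
r9=1001 pc2: +4 =22
r10=1010 pc2: +4 =26
r11=1011 pc3: +8 =34
r12=1100 pc2: +4 =38
r13=1101 pc3: +8 =46
r14=1110 pc3: +8 =54
r15=1111 pc4: +16 =70
r16=10000 pc1: +2 =72
r17=10001 pc2: +4 =76
r18=10010 pc2: +4 =80
r19=10011 pc3: +8 =88
r20=10100 pc2: +4 =92
r21=10101 pc3: +8 =100
r22=10110 pc3: +8 =108
r23=10111 pc4: +16 =124
r24=11000 pc2: +4 =128
r25=11001 pc3: +8 =136
r26=11010 pc3: +8 =144
r27=11011 pc4: +16 =160
r28=11100 pc3: +8 =168
r29=11101 pc4: +16 =184
r30=11110 pc4: +16 =200
r31=11111 pc5: +32 =232
r32=100000 pc1: +2 =234
r33=100001 pc2: +4 =238
r34=100010 pc2: +4 =242
r35=100011 pc3: +8 =250
r36=100100 pc2: +4 =254
r37=100101 pc3: +8 =262
r38=100110 pc3: +8 =270
r39=100111 pc4: +16 =286

Answer: 286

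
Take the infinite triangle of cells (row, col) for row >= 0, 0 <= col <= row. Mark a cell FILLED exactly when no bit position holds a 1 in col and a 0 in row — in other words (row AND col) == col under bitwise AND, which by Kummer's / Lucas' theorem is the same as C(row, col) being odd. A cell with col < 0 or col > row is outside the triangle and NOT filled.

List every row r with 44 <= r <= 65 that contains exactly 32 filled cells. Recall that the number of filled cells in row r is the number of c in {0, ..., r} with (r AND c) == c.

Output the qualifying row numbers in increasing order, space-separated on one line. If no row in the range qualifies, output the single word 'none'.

Row r has 2^popcount(r) filled cells, so we need popcount(r) = log2(32) = 5.
Scan r = 44..65 and keep those with exactly 5 one-bits:
r=44=101100 popcount=3 -> skip
r=45=101101 popcount=4 -> skip
r=46=101110 popcount=4 -> skip
r=47=101111 popcount=5 -> KEEP
r=48=110000 popcount=2 -> skip
r=49=110001 popcount=3 -> skip
r=50=110010 popcount=3 -> skip
r=51=110011 popcount=4 -> skip
r=52=110100 popcount=3 -> skip
r=53=110101 popcount=4 -> skip
r=54=110110 popcount=4 -> skip
r=55=110111 popcount=5 -> KEEP
r=56=111000 popcount=3 -> skip
r=57=111001 popcount=4 -> skip
r=58=111010 popcount=4 -> skip
r=59=111011 popcount=5 -> KEEP
r=60=111100 popcount=4 -> skip
r=61=111101 popcount=5 -> KEEP
r=62=111110 popcount=5 -> KEEP
r=63=111111 popcount=6 -> skip
r=64=1000000 popcount=1 -> skip
r=65=1000001 popcount=2 -> skip
Kept rows: 47 55 59 61 62

Answer: 47 55 59 61 62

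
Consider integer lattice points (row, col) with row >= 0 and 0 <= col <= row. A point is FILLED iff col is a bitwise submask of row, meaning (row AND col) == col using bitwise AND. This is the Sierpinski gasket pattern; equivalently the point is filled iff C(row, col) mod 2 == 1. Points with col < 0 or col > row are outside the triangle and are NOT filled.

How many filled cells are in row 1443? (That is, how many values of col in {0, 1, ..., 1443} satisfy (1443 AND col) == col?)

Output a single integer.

1443 in binary = 10110100011
popcount(1443) = number of 1-bits in 10110100011 = 6
A col c satisfies (1443 AND c) == c iff every set bit of c is also set in 1443; each of the 6 set bits of 1443 can independently be on or off in c.
count = 2^6 = 64

Answer: 64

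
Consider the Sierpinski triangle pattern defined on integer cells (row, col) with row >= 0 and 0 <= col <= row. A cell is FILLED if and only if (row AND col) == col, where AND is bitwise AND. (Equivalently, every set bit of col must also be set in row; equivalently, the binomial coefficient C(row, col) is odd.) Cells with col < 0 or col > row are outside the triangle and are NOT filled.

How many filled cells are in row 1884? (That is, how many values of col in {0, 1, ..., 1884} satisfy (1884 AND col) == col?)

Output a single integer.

1884 in binary = 11101011100
popcount(1884) = number of 1-bits in 11101011100 = 7
A col c satisfies (1884 AND c) == c iff every set bit of c is also set in 1884; each of the 7 set bits of 1884 can independently be on or off in c.
count = 2^7 = 128

Answer: 128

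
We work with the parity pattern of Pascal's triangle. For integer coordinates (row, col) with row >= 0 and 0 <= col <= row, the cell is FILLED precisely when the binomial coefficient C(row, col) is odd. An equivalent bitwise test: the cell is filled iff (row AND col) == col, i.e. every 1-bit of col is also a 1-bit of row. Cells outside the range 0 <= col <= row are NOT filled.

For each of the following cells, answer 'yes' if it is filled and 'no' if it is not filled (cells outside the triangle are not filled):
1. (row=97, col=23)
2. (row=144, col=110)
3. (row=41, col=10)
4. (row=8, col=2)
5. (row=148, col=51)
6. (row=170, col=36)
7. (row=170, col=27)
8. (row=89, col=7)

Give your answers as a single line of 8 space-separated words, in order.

Answer: no no no no no no no no

Derivation:
(97,23): row=0b1100001, col=0b10111, row AND col = 0b1 = 1; 1 != 23 -> empty
(144,110): row=0b10010000, col=0b1101110, row AND col = 0b0 = 0; 0 != 110 -> empty
(41,10): row=0b101001, col=0b1010, row AND col = 0b1000 = 8; 8 != 10 -> empty
(8,2): row=0b1000, col=0b10, row AND col = 0b0 = 0; 0 != 2 -> empty
(148,51): row=0b10010100, col=0b110011, row AND col = 0b10000 = 16; 16 != 51 -> empty
(170,36): row=0b10101010, col=0b100100, row AND col = 0b100000 = 32; 32 != 36 -> empty
(170,27): row=0b10101010, col=0b11011, row AND col = 0b1010 = 10; 10 != 27 -> empty
(89,7): row=0b1011001, col=0b111, row AND col = 0b1 = 1; 1 != 7 -> empty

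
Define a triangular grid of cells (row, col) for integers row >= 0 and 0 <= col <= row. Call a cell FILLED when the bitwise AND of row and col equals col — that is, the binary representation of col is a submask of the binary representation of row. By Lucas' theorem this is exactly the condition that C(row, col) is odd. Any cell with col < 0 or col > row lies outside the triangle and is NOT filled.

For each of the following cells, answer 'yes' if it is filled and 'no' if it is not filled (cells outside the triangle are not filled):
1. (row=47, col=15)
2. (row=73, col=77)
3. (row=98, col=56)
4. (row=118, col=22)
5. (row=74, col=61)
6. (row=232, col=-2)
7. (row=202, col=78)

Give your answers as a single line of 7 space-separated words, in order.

(47,15): row=0b101111, col=0b1111, row AND col = 0b1111 = 15; 15 == 15 -> filled
(73,77): col outside [0, 73] -> not filled
(98,56): row=0b1100010, col=0b111000, row AND col = 0b100000 = 32; 32 != 56 -> empty
(118,22): row=0b1110110, col=0b10110, row AND col = 0b10110 = 22; 22 == 22 -> filled
(74,61): row=0b1001010, col=0b111101, row AND col = 0b1000 = 8; 8 != 61 -> empty
(232,-2): col outside [0, 232] -> not filled
(202,78): row=0b11001010, col=0b1001110, row AND col = 0b1001010 = 74; 74 != 78 -> empty

Answer: yes no no yes no no no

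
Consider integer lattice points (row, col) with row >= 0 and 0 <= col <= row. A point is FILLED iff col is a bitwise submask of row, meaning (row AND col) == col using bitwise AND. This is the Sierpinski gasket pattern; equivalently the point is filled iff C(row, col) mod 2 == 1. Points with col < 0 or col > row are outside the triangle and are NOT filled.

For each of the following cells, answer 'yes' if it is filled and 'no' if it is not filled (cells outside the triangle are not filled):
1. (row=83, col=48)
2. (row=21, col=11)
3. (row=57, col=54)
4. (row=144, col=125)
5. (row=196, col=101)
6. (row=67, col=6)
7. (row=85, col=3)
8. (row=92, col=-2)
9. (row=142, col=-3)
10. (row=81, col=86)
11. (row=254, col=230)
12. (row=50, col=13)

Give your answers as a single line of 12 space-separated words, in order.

Answer: no no no no no no no no no no yes no

Derivation:
(83,48): row=0b1010011, col=0b110000, row AND col = 0b10000 = 16; 16 != 48 -> empty
(21,11): row=0b10101, col=0b1011, row AND col = 0b1 = 1; 1 != 11 -> empty
(57,54): row=0b111001, col=0b110110, row AND col = 0b110000 = 48; 48 != 54 -> empty
(144,125): row=0b10010000, col=0b1111101, row AND col = 0b10000 = 16; 16 != 125 -> empty
(196,101): row=0b11000100, col=0b1100101, row AND col = 0b1000100 = 68; 68 != 101 -> empty
(67,6): row=0b1000011, col=0b110, row AND col = 0b10 = 2; 2 != 6 -> empty
(85,3): row=0b1010101, col=0b11, row AND col = 0b1 = 1; 1 != 3 -> empty
(92,-2): col outside [0, 92] -> not filled
(142,-3): col outside [0, 142] -> not filled
(81,86): col outside [0, 81] -> not filled
(254,230): row=0b11111110, col=0b11100110, row AND col = 0b11100110 = 230; 230 == 230 -> filled
(50,13): row=0b110010, col=0b1101, row AND col = 0b0 = 0; 0 != 13 -> empty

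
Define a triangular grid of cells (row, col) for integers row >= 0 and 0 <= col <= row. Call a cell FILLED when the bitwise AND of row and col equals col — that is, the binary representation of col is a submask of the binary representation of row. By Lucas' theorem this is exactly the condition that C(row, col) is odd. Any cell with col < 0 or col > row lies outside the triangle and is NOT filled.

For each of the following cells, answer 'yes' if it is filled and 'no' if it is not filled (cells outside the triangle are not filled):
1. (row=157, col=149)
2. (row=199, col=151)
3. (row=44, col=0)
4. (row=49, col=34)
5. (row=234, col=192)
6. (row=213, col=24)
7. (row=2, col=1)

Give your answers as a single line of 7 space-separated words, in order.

(157,149): row=0b10011101, col=0b10010101, row AND col = 0b10010101 = 149; 149 == 149 -> filled
(199,151): row=0b11000111, col=0b10010111, row AND col = 0b10000111 = 135; 135 != 151 -> empty
(44,0): row=0b101100, col=0b0, row AND col = 0b0 = 0; 0 == 0 -> filled
(49,34): row=0b110001, col=0b100010, row AND col = 0b100000 = 32; 32 != 34 -> empty
(234,192): row=0b11101010, col=0b11000000, row AND col = 0b11000000 = 192; 192 == 192 -> filled
(213,24): row=0b11010101, col=0b11000, row AND col = 0b10000 = 16; 16 != 24 -> empty
(2,1): row=0b10, col=0b1, row AND col = 0b0 = 0; 0 != 1 -> empty

Answer: yes no yes no yes no no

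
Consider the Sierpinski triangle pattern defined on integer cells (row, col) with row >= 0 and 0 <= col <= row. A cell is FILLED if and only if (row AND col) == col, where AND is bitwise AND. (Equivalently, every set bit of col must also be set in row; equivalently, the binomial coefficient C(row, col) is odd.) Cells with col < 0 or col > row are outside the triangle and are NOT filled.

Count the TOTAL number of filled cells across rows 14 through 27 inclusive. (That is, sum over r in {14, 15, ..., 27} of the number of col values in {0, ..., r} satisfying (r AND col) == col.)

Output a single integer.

r14=1110 pc3: +8 =8
r15=1111 pc4: +16 =24
r16=10000 pc1: +2 =26
r17=10001 pc2: +4 =30
r18=10010 pc2: +4 =34
r19=10011 pc3: +8 =42
r20=10100 pc2: +4 =46
r21=10101 pc3: +8 =54
r22=10110 pc3: +8 =62
r23=10111 pc4: +16 =78
r24=11000 pc2: +4 =82
r25=11001 pc3: +8 =90
r26=11010 pc3: +8 =98
r27=11011 pc4: +16 =114

Answer: 114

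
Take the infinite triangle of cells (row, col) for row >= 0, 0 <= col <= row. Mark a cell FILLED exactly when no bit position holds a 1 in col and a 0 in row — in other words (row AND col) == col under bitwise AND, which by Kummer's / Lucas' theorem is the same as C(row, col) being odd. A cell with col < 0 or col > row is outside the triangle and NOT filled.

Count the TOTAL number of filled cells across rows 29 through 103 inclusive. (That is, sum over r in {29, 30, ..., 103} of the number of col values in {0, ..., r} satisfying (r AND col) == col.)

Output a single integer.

r29=11101 pc4: +16 =16
r30=11110 pc4: +16 =32
r31=11111 pc5: +32 =64
r32=100000 pc1: +2 =66
r33=100001 pc2: +4 =70
r34=100010 pc2: +4 =74
r35=100011 pc3: +8 =82
r36=100100 pc2: +4 =86
r37=100101 pc3: +8 =94
r38=100110 pc3: +8 =102
r39=100111 pc4: +16 =118
r40=101000 pc2: +4 =122
r41=101001 pc3: +8 =130
r42=101010 pc3: +8 =138
r43=101011 pc4: +16 =154
r44=101100 pc3: +8 =162
r45=101101 pc4: +16 =178
r46=101110 pc4: +16 =194
r47=101111 pc5: +32 =226
r48=110000 pc2: +4 =230
r49=110001 pc3: +8 =238
r50=110010 pc3: +8 =246
r51=110011 pc4: +16 =262
r52=110100 pc3: +8 =270
r53=110101 pc4: +16 =286
r54=110110 pc4: +16 =302
r55=110111 pc5: +32 =334
r56=111000 pc3: +8 =342
r57=111001 pc4: +16 =358
r58=111010 pc4: +16 =374
r59=111011 pc5: +32 =406
r60=111100 pc4: +16 =422
r61=111101 pc5: +32 =454
r62=111110 pc5: +32 =486
r63=111111 pc6: +64 =550
r64=1000000 pc1: +2 =552
r65=1000001 pc2: +4 =556
r66=1000010 pc2: +4 =560
r67=1000011 pc3: +8 =568
r68=1000100 pc2: +4 =572
r69=1000101 pc3: +8 =580
r70=1000110 pc3: +8 =588
r71=1000111 pc4: +16 =604
r72=1001000 pc2: +4 =608
r73=1001001 pc3: +8 =616
r74=1001010 pc3: +8 =624
r75=1001011 pc4: +16 =640
r76=1001100 pc3: +8 =648
r77=1001101 pc4: +16 =664
r78=1001110 pc4: +16 =680
r79=1001111 pc5: +32 =712
r80=1010000 pc2: +4 =716
r81=1010001 pc3: +8 =724
r82=1010010 pc3: +8 =732
r83=1010011 pc4: +16 =748
r84=1010100 pc3: +8 =756
r85=1010101 pc4: +16 =772
r86=1010110 pc4: +16 =788
r87=1010111 pc5: +32 =820
r88=1011000 pc3: +8 =828
r89=1011001 pc4: +16 =844
r90=1011010 pc4: +16 =860
r91=1011011 pc5: +32 =892
r92=1011100 pc4: +16 =908
r93=1011101 pc5: +32 =940
r94=1011110 pc5: +32 =972
r95=1011111 pc6: +64 =1036
r96=1100000 pc2: +4 =1040
r97=1100001 pc3: +8 =1048
r98=1100010 pc3: +8 =1056
r99=1100011 pc4: +16 =1072
r100=1100100 pc3: +8 =1080
r101=1100101 pc4: +16 =1096
r102=1100110 pc4: +16 =1112
r103=1100111 pc5: +32 =1144

Answer: 1144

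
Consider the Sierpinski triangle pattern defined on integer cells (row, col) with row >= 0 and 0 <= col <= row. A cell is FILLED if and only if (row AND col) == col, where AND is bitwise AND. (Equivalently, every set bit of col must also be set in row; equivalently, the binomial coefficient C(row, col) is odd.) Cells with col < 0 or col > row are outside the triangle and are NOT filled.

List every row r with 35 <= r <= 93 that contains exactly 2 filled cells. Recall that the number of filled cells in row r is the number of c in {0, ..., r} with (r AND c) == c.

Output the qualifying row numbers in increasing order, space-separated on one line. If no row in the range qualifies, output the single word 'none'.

Answer: 64

Derivation:
Row r has 2^popcount(r) filled cells, so we need popcount(r) = log2(2) = 1.
Scan r = 35..93 and keep those with exactly 1 one-bits:
r=35=100011 popcount=3 -> skip
r=36=100100 popcount=2 -> skip
r=37=100101 popcount=3 -> skip
r=38=100110 popcount=3 -> skip
r=39=100111 popcount=4 -> skip
r=40=101000 popcount=2 -> skip
r=41=101001 popcount=3 -> skip
r=42=101010 popcount=3 -> skip
r=43=101011 popcount=4 -> skip
r=44=101100 popcount=3 -> skip
r=45=101101 popcount=4 -> skip
r=46=101110 popcount=4 -> skip
r=47=101111 popcount=5 -> skip
r=48=110000 popcount=2 -> skip
r=49=110001 popcount=3 -> skip
r=50=110010 popcount=3 -> skip
r=51=110011 popcount=4 -> skip
r=52=110100 popcount=3 -> skip
r=53=110101 popcount=4 -> skip
r=54=110110 popcount=4 -> skip
r=55=110111 popcount=5 -> skip
r=56=111000 popcount=3 -> skip
r=57=111001 popcount=4 -> skip
r=58=111010 popcount=4 -> skip
r=59=111011 popcount=5 -> skip
r=60=111100 popcount=4 -> skip
r=61=111101 popcount=5 -> skip
r=62=111110 popcount=5 -> skip
r=63=111111 popcount=6 -> skip
r=64=1000000 popcount=1 -> KEEP
r=65=1000001 popcount=2 -> skip
r=66=1000010 popcount=2 -> skip
r=67=1000011 popcount=3 -> skip
r=68=1000100 popcount=2 -> skip
r=69=1000101 popcount=3 -> skip
r=70=1000110 popcount=3 -> skip
r=71=1000111 popcount=4 -> skip
r=72=1001000 popcount=2 -> skip
r=73=1001001 popcount=3 -> skip
r=74=1001010 popcount=3 -> skip
r=75=1001011 popcount=4 -> skip
r=76=1001100 popcount=3 -> skip
r=77=1001101 popcount=4 -> skip
r=78=1001110 popcount=4 -> skip
r=79=1001111 popcount=5 -> skip
r=80=1010000 popcount=2 -> skip
r=81=1010001 popcount=3 -> skip
r=82=1010010 popcount=3 -> skip
r=83=1010011 popcount=4 -> skip
r=84=1010100 popcount=3 -> skip
r=85=1010101 popcount=4 -> skip
r=86=1010110 popcount=4 -> skip
r=87=1010111 popcount=5 -> skip
r=88=1011000 popcount=3 -> skip
r=89=1011001 popcount=4 -> skip
r=90=1011010 popcount=4 -> skip
r=91=1011011 popcount=5 -> skip
r=92=1011100 popcount=4 -> skip
r=93=1011101 popcount=5 -> skip
Kept rows: 64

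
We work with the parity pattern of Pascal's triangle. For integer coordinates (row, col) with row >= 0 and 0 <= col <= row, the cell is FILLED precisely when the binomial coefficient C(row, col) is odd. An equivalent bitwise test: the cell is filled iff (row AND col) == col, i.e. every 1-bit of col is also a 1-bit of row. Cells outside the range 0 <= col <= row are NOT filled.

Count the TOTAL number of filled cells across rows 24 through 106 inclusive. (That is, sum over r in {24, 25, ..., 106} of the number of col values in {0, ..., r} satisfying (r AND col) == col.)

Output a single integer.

r24=11000 pc2: +4 =4
r25=11001 pc3: +8 =12
r26=11010 pc3: +8 =20
r27=11011 pc4: +16 =36
r28=11100 pc3: +8 =44
r29=11101 pc4: +16 =60
r30=11110 pc4: +16 =76
r31=11111 pc5: +32 =108
r32=100000 pc1: +2 =110
r33=100001 pc2: +4 =114
r34=100010 pc2: +4 =118
r35=100011 pc3: +8 =126
r36=100100 pc2: +4 =130
r37=100101 pc3: +8 =138
r38=100110 pc3: +8 =146
r39=100111 pc4: +16 =162
r40=101000 pc2: +4 =166
r41=101001 pc3: +8 =174
r42=101010 pc3: +8 =182
r43=101011 pc4: +16 =198
r44=101100 pc3: +8 =206
r45=101101 pc4: +16 =222
r46=101110 pc4: +16 =238
r47=101111 pc5: +32 =270
r48=110000 pc2: +4 =274
r49=110001 pc3: +8 =282
r50=110010 pc3: +8 =290
r51=110011 pc4: +16 =306
r52=110100 pc3: +8 =314
r53=110101 pc4: +16 =330
r54=110110 pc4: +16 =346
r55=110111 pc5: +32 =378
r56=111000 pc3: +8 =386
r57=111001 pc4: +16 =402
r58=111010 pc4: +16 =418
r59=111011 pc5: +32 =450
r60=111100 pc4: +16 =466
r61=111101 pc5: +32 =498
r62=111110 pc5: +32 =530
r63=111111 pc6: +64 =594
r64=1000000 pc1: +2 =596
r65=1000001 pc2: +4 =600
r66=1000010 pc2: +4 =604
r67=1000011 pc3: +8 =612
r68=1000100 pc2: +4 =616
r69=1000101 pc3: +8 =624
r70=1000110 pc3: +8 =632
r71=1000111 pc4: +16 =648
r72=1001000 pc2: +4 =652
r73=1001001 pc3: +8 =660
r74=1001010 pc3: +8 =668
r75=1001011 pc4: +16 =684
r76=1001100 pc3: +8 =692
r77=1001101 pc4: +16 =708
r78=1001110 pc4: +16 =724
r79=1001111 pc5: +32 =756
r80=1010000 pc2: +4 =760
r81=1010001 pc3: +8 =768
r82=1010010 pc3: +8 =776
r83=1010011 pc4: +16 =792
r84=1010100 pc3: +8 =800
r85=1010101 pc4: +16 =816
r86=1010110 pc4: +16 =832
r87=1010111 pc5: +32 =864
r88=1011000 pc3: +8 =872
r89=1011001 pc4: +16 =888
r90=1011010 pc4: +16 =904
r91=1011011 pc5: +32 =936
r92=1011100 pc4: +16 =952
r93=1011101 pc5: +32 =984
r94=1011110 pc5: +32 =1016
r95=1011111 pc6: +64 =1080
r96=1100000 pc2: +4 =1084
r97=1100001 pc3: +8 =1092
r98=1100010 pc3: +8 =1100
r99=1100011 pc4: +16 =1116
r100=1100100 pc3: +8 =1124
r101=1100101 pc4: +16 =1140
r102=1100110 pc4: +16 =1156
r103=1100111 pc5: +32 =1188
r104=1101000 pc3: +8 =1196
r105=1101001 pc4: +16 =1212
r106=1101010 pc4: +16 =1228

Answer: 1228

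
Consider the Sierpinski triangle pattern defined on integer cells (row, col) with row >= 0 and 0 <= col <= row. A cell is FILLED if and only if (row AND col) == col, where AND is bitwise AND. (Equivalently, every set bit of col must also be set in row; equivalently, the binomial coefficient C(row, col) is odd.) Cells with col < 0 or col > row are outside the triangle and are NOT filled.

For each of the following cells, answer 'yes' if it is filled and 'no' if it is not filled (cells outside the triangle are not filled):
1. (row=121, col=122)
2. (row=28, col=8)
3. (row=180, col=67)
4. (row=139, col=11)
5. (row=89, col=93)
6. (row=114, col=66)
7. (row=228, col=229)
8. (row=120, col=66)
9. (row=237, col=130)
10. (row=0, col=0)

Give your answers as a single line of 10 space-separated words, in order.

(121,122): col outside [0, 121] -> not filled
(28,8): row=0b11100, col=0b1000, row AND col = 0b1000 = 8; 8 == 8 -> filled
(180,67): row=0b10110100, col=0b1000011, row AND col = 0b0 = 0; 0 != 67 -> empty
(139,11): row=0b10001011, col=0b1011, row AND col = 0b1011 = 11; 11 == 11 -> filled
(89,93): col outside [0, 89] -> not filled
(114,66): row=0b1110010, col=0b1000010, row AND col = 0b1000010 = 66; 66 == 66 -> filled
(228,229): col outside [0, 228] -> not filled
(120,66): row=0b1111000, col=0b1000010, row AND col = 0b1000000 = 64; 64 != 66 -> empty
(237,130): row=0b11101101, col=0b10000010, row AND col = 0b10000000 = 128; 128 != 130 -> empty
(0,0): row=0b0, col=0b0, row AND col = 0b0 = 0; 0 == 0 -> filled

Answer: no yes no yes no yes no no no yes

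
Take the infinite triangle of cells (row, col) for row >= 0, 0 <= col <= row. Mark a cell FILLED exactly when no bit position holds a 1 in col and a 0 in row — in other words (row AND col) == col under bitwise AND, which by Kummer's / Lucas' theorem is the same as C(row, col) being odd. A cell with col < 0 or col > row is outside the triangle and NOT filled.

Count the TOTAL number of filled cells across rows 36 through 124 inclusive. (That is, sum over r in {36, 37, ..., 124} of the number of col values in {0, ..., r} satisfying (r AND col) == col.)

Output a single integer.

Answer: 1670

Derivation:
r36=100100 pc2: +4 =4
r37=100101 pc3: +8 =12
r38=100110 pc3: +8 =20
r39=100111 pc4: +16 =36
r40=101000 pc2: +4 =40
r41=101001 pc3: +8 =48
r42=101010 pc3: +8 =56
r43=101011 pc4: +16 =72
r44=101100 pc3: +8 =80
r45=101101 pc4: +16 =96
r46=101110 pc4: +16 =112
r47=101111 pc5: +32 =144
r48=110000 pc2: +4 =148
r49=110001 pc3: +8 =156
r50=110010 pc3: +8 =164
r51=110011 pc4: +16 =180
r52=110100 pc3: +8 =188
r53=110101 pc4: +16 =204
r54=110110 pc4: +16 =220
r55=110111 pc5: +32 =252
r56=111000 pc3: +8 =260
r57=111001 pc4: +16 =276
r58=111010 pc4: +16 =292
r59=111011 pc5: +32 =324
r60=111100 pc4: +16 =340
r61=111101 pc5: +32 =372
r62=111110 pc5: +32 =404
r63=111111 pc6: +64 =468
r64=1000000 pc1: +2 =470
r65=1000001 pc2: +4 =474
r66=1000010 pc2: +4 =478
r67=1000011 pc3: +8 =486
r68=1000100 pc2: +4 =490
r69=1000101 pc3: +8 =498
r70=1000110 pc3: +8 =506
r71=1000111 pc4: +16 =522
r72=1001000 pc2: +4 =526
r73=1001001 pc3: +8 =534
r74=1001010 pc3: +8 =542
r75=1001011 pc4: +16 =558
r76=1001100 pc3: +8 =566
r77=1001101 pc4: +16 =582
r78=1001110 pc4: +16 =598
r79=1001111 pc5: +32 =630
r80=1010000 pc2: +4 =634
r81=1010001 pc3: +8 =642
r82=1010010 pc3: +8 =650
r83=1010011 pc4: +16 =666
r84=1010100 pc3: +8 =674
r85=1010101 pc4: +16 =690
r86=1010110 pc4: +16 =706
r87=1010111 pc5: +32 =738
r88=1011000 pc3: +8 =746
r89=1011001 pc4: +16 =762
r90=1011010 pc4: +16 =778
r91=1011011 pc5: +32 =810
r92=1011100 pc4: +16 =826
r93=1011101 pc5: +32 =858
r94=1011110 pc5: +32 =890
r95=1011111 pc6: +64 =954
r96=1100000 pc2: +4 =958
r97=1100001 pc3: +8 =966
r98=1100010 pc3: +8 =974
r99=1100011 pc4: +16 =990
r100=1100100 pc3: +8 =998
r101=1100101 pc4: +16 =1014
r102=1100110 pc4: +16 =1030
r103=1100111 pc5: +32 =1062
r104=1101000 pc3: +8 =1070
r105=1101001 pc4: +16 =1086
r106=1101010 pc4: +16 =1102
r107=1101011 pc5: +32 =1134
r108=1101100 pc4: +16 =1150
r109=1101101 pc5: +32 =1182
r110=1101110 pc5: +32 =1214
r111=1101111 pc6: +64 =1278
r112=1110000 pc3: +8 =1286
r113=1110001 pc4: +16 =1302
r114=1110010 pc4: +16 =1318
r115=1110011 pc5: +32 =1350
r116=1110100 pc4: +16 =1366
r117=1110101 pc5: +32 =1398
r118=1110110 pc5: +32 =1430
r119=1110111 pc6: +64 =1494
r120=1111000 pc4: +16 =1510
r121=1111001 pc5: +32 =1542
r122=1111010 pc5: +32 =1574
r123=1111011 pc6: +64 =1638
r124=1111100 pc5: +32 =1670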